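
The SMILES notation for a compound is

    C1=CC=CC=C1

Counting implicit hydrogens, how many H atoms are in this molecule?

Walk through each heavy atom and fill implicit hydrogens from standard valence (C 4, N 3, O 2, S 2, halogen 1):
  atom 1: C, bond orders sum to 3 (valence 4) → 1 H
  atom 2: C, bond orders sum to 3 (valence 4) → 1 H
  atom 3: C, bond orders sum to 3 (valence 4) → 1 H
  atom 4: C, bond orders sum to 3 (valence 4) → 1 H
  atom 5: C, bond orders sum to 3 (valence 4) → 1 H
  atom 6: C, bond orders sum to 3 (valence 4) → 1 H
Total hydrogens: 6.

6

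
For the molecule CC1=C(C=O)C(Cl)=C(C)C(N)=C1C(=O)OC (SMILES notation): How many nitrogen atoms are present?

1

Scan the SMILES for N atoms (remember two-letter symbols like Cl and Br are single atoms).
Nitrogen count: 1.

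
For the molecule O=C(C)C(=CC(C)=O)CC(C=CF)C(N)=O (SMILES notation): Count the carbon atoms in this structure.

Count every carbon token in the SMILES (each C, including those in ring-closure positions and inside branches).
Carbon count: 11.

11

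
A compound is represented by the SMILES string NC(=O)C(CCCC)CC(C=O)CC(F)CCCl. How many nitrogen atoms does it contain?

1

Scan the SMILES for N atoms (remember two-letter symbols like Cl and Br are single atoms).
Nitrogen count: 1.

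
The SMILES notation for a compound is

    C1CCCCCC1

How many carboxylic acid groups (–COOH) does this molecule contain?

Scan the SMILES for the carboxylic acid motif — none present.

0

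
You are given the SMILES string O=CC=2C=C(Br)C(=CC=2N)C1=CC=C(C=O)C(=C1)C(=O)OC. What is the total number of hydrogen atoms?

12

Walk through each heavy atom and fill implicit hydrogens from standard valence (C 4, N 3, O 2, S 2, halogen 1):
  atom 1: O, bond orders sum to 2 (valence 2) → 0 H
  atom 2: C, bond orders sum to 3 (valence 4) → 1 H
  atom 3: C, bond orders sum to 4 (valence 4) → 0 H
  atom 4: C, bond orders sum to 3 (valence 4) → 1 H
  atom 5: C, bond orders sum to 4 (valence 4) → 0 H
  atom 6: Br (halogen, monovalent) → 0 H
  atom 7: C, bond orders sum to 4 (valence 4) → 0 H
  atom 8: C, bond orders sum to 3 (valence 4) → 1 H
  atom 9: C, bond orders sum to 4 (valence 4) → 0 H
  atom 10: N, bond orders sum to 1 (valence 3) → 2 H
  atom 11: C, bond orders sum to 4 (valence 4) → 0 H
  atom 12: C, bond orders sum to 3 (valence 4) → 1 H
  atom 13: C, bond orders sum to 3 (valence 4) → 1 H
  atom 14: C, bond orders sum to 4 (valence 4) → 0 H
  atom 15: C, bond orders sum to 3 (valence 4) → 1 H
  atom 16: O, bond orders sum to 2 (valence 2) → 0 H
  atom 17: C, bond orders sum to 4 (valence 4) → 0 H
  atom 18: C, bond orders sum to 3 (valence 4) → 1 H
  atom 19: C, bond orders sum to 4 (valence 4) → 0 H
  atom 20: O, bond orders sum to 2 (valence 2) → 0 H
  atom 21: O, bond orders sum to 2 (valence 2) → 0 H
  atom 22: C, bond orders sum to 1 (valence 4) → 3 H
Total hydrogens: 12.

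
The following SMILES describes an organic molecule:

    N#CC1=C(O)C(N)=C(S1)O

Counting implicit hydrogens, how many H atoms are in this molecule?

Walk through each heavy atom and fill implicit hydrogens from standard valence (C 4, N 3, O 2, S 2, halogen 1):
  atom 1: N, bond orders sum to 3 (valence 3) → 0 H
  atom 2: C, bond orders sum to 4 (valence 4) → 0 H
  atom 3: C, bond orders sum to 4 (valence 4) → 0 H
  atom 4: C, bond orders sum to 4 (valence 4) → 0 H
  atom 5: O, bond orders sum to 1 (valence 2) → 1 H
  atom 6: C, bond orders sum to 4 (valence 4) → 0 H
  atom 7: N, bond orders sum to 1 (valence 3) → 2 H
  atom 8: C, bond orders sum to 4 (valence 4) → 0 H
  atom 9: S, bond orders sum to 2 (valence 2) → 0 H
  atom 10: O, bond orders sum to 1 (valence 2) → 1 H
Total hydrogens: 4.

4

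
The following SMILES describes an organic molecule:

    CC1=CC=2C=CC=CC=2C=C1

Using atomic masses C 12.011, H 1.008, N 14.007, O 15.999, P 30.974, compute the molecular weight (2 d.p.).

142.20 g/mol

First, the molecular formula is C11H10 (counting implicit H from valence).
  C: 11 × 12.011 = 132.121
  H: 10 × 1.008 = 10.080
Sum: 11×12.011 + 10×1.008 = 142.201 → 142.20 g/mol.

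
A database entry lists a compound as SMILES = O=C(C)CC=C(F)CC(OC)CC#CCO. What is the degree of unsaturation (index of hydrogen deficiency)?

Molecular formula: C12H17FO3.
DoU = (2C + 2 + N − H − X) / 2, where X is the halogen count and O/S are ignored.
    = (2·12 + 2 + 0 − 17 − 1) / 2 = 8 / 2 = 4.

4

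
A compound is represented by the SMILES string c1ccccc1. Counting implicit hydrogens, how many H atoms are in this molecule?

6

Walk through each heavy atom and fill implicit hydrogens from standard valence (C 4, N 3, O 2, S 2, halogen 1); for lowercase aromatic atoms, an aromatic c carries 1 H when it has two neighbours and 0 H with three, and aromatic n carries 0 H:
  atom 1: aromatic c, 2 neighbours → 1 H
  atom 2: aromatic c, 2 neighbours → 1 H
  atom 3: aromatic c, 2 neighbours → 1 H
  atom 4: aromatic c, 2 neighbours → 1 H
  atom 5: aromatic c, 2 neighbours → 1 H
  atom 6: aromatic c, 2 neighbours → 1 H
Total hydrogens: 6.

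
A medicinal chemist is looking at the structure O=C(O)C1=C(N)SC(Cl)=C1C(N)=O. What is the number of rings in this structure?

1

In SMILES, each pair of matching ring-closure digits denotes one ring-closing bond; the number of such bonds equals the number of independent rings.
Ring-closure bonds here: 1.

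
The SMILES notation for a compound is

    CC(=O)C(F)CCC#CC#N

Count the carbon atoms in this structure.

Count every carbon token in the SMILES (each C, including those in ring-closure positions and inside branches).
Carbon count: 8.

8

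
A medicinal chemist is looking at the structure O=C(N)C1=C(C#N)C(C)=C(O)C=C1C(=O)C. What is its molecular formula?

Walk through each heavy atom and fill implicit hydrogens from standard valence (C 4, N 3, O 2, S 2, halogen 1):
  atom 1: O, bond orders sum to 2 (valence 2) → 0 H
  atom 2: C, bond orders sum to 4 (valence 4) → 0 H
  atom 3: N, bond orders sum to 1 (valence 3) → 2 H
  atom 4: C, bond orders sum to 4 (valence 4) → 0 H
  atom 5: C, bond orders sum to 4 (valence 4) → 0 H
  atom 6: C, bond orders sum to 4 (valence 4) → 0 H
  atom 7: N, bond orders sum to 3 (valence 3) → 0 H
  atom 8: C, bond orders sum to 4 (valence 4) → 0 H
  atom 9: C, bond orders sum to 1 (valence 4) → 3 H
  atom 10: C, bond orders sum to 4 (valence 4) → 0 H
  atom 11: O, bond orders sum to 1 (valence 2) → 1 H
  atom 12: C, bond orders sum to 3 (valence 4) → 1 H
  atom 13: C, bond orders sum to 4 (valence 4) → 0 H
  atom 14: C, bond orders sum to 4 (valence 4) → 0 H
  atom 15: O, bond orders sum to 2 (valence 2) → 0 H
  atom 16: C, bond orders sum to 1 (valence 4) → 3 H
Totals → C:11, H:10, N:2, O:3.

C11H10N2O3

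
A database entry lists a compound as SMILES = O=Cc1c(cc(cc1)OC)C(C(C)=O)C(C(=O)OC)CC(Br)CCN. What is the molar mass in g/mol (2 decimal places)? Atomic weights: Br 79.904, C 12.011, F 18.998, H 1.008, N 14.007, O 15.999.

First, the molecular formula is C18H24BrNO5 (counting implicit H from valence).
  Br: 1 × 79.904 = 79.904
  C: 18 × 12.011 = 216.198
  H: 24 × 1.008 = 24.192
  N: 1 × 14.007 = 14.007
  O: 5 × 15.999 = 79.995
Sum: 1×79.904 + 18×12.011 + 24×1.008 + 1×14.007 + 5×15.999 = 414.296 → 414.30 g/mol.

414.30 g/mol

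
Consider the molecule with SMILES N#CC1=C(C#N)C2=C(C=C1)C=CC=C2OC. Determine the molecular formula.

Walk through each heavy atom and fill implicit hydrogens from standard valence (C 4, N 3, O 2, S 2, halogen 1):
  atom 1: N, bond orders sum to 3 (valence 3) → 0 H
  atom 2: C, bond orders sum to 4 (valence 4) → 0 H
  atom 3: C, bond orders sum to 4 (valence 4) → 0 H
  atom 4: C, bond orders sum to 4 (valence 4) → 0 H
  atom 5: C, bond orders sum to 4 (valence 4) → 0 H
  atom 6: N, bond orders sum to 3 (valence 3) → 0 H
  atom 7: C, bond orders sum to 4 (valence 4) → 0 H
  atom 8: C, bond orders sum to 4 (valence 4) → 0 H
  atom 9: C, bond orders sum to 3 (valence 4) → 1 H
  atom 10: C, bond orders sum to 3 (valence 4) → 1 H
  atom 11: C, bond orders sum to 3 (valence 4) → 1 H
  atom 12: C, bond orders sum to 3 (valence 4) → 1 H
  atom 13: C, bond orders sum to 3 (valence 4) → 1 H
  atom 14: C, bond orders sum to 4 (valence 4) → 0 H
  atom 15: O, bond orders sum to 2 (valence 2) → 0 H
  atom 16: C, bond orders sum to 1 (valence 4) → 3 H
Totals → C:13, H:8, N:2, O:1.
In Hill order: C13H8N2O.

C13H8N2O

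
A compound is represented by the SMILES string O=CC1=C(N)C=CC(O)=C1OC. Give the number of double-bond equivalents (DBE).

Molecular formula: C8H9NO3.
DoU = (2C + 2 + N − H − X) / 2, where X is the halogen count and O/S are ignored.
    = (2·8 + 2 + 1 − 9 − 0) / 2 = 10 / 2 = 5.

5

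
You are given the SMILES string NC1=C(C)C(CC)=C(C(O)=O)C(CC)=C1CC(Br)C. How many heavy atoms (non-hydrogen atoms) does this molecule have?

19

Every atom symbol written in the SMILES (organic subset) is one heavy atom; implicit H are not written.
Heavy atoms by element → Br:1, C:15, N:1, O:2.
Total: 19.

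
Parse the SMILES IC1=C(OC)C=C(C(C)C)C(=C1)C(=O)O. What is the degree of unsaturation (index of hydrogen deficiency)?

Degree of unsaturation = (number of rings) + (number of π bonds).
Ring closures in the SMILES: 1.
π bonds: 4 double bonds (each 1 DoU) → 4 DoU from unsaturation.
Total DoU = 1 + 4 = 5.

5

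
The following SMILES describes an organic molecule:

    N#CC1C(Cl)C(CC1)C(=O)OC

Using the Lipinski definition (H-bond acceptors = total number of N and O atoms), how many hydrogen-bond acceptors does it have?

N atoms: 1; O atoms: 2.
Lipinski HBA = 1 + 2 = 3.

3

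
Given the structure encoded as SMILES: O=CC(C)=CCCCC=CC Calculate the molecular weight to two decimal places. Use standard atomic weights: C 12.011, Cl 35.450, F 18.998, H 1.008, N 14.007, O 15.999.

First, the molecular formula is C10H16O (counting implicit H from valence).
  C: 10 × 12.011 = 120.110
  H: 16 × 1.008 = 16.128
  O: 1 × 15.999 = 15.999
Sum: 10×12.011 + 16×1.008 + 1×15.999 = 152.237 → 152.24 g/mol.

152.24 g/mol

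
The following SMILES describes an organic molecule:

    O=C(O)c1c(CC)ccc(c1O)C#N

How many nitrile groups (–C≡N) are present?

1

The nitrile motif appears at heavy-atom position 13 in the SMILES.
Other groups present: 1 carboxylic acid, 1 hydroxyl.
Nitrile count: 1.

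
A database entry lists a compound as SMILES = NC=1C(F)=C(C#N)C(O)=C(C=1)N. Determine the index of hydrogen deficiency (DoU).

Degree of unsaturation = (number of rings) + (number of π bonds).
Ring closures in the SMILES: 1.
π bonds: 3 double bonds (each 1 DoU), 1 triple bond (each 2 DoU) → 5 DoU from unsaturation.
Total DoU = 1 + 5 = 6.

6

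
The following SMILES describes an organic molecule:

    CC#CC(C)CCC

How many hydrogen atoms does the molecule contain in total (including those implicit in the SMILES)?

14

Walk through each heavy atom and fill implicit hydrogens from standard valence (C 4, N 3, O 2, S 2, halogen 1):
  atom 1: C, bond orders sum to 1 (valence 4) → 3 H
  atom 2: C, bond orders sum to 4 (valence 4) → 0 H
  atom 3: C, bond orders sum to 4 (valence 4) → 0 H
  atom 4: C, bond orders sum to 3 (valence 4) → 1 H
  atom 5: C, bond orders sum to 1 (valence 4) → 3 H
  atom 6: C, bond orders sum to 2 (valence 4) → 2 H
  atom 7: C, bond orders sum to 2 (valence 4) → 2 H
  atom 8: C, bond orders sum to 1 (valence 4) → 3 H
Total hydrogens: 14.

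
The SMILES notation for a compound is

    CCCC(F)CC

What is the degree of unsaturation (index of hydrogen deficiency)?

Degree of unsaturation = (number of rings) + (number of π bonds).
Ring closures in the SMILES: 0.
π bonds: none → 0 DoU from unsaturation.
Total DoU = 0 + 0 = 0.

0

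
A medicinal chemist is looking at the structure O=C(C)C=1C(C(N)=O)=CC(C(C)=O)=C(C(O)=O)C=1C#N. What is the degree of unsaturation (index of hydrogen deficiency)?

Degree of unsaturation = (number of rings) + (number of π bonds).
Ring closures in the SMILES: 1.
π bonds: 7 double bonds (each 1 DoU), 1 triple bond (each 2 DoU) → 9 DoU from unsaturation.
Total DoU = 1 + 9 = 10.

10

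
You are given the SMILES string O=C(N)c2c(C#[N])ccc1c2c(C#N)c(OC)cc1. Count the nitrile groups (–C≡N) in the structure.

The nitrile motif appears at heavy-atom positions 6, 13 in the SMILES.
Other groups present: 1 amide, 1 ether.
Nitrile count: 2.

2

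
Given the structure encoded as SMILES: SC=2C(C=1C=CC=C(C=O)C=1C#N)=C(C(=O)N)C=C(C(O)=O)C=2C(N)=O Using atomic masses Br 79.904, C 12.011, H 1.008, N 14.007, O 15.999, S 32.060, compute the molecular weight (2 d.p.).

369.35 g/mol

First, the molecular formula is C17H11N3O5S (counting implicit H from valence).
  C: 17 × 12.011 = 204.187
  H: 11 × 1.008 = 11.088
  N: 3 × 14.007 = 42.021
  O: 5 × 15.999 = 79.995
  S: 1 × 32.060 = 32.060
Sum: 17×12.011 + 11×1.008 + 3×14.007 + 5×15.999 + 1×32.060 = 369.351 → 369.35 g/mol.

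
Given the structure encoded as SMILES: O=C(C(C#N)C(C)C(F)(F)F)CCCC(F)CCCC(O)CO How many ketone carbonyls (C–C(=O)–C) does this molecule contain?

The ketone motif appears at heavy-atom position 2 in the SMILES.
Other groups present: 2 hydroxyl, 1 nitrile.
Ketone count: 1.

1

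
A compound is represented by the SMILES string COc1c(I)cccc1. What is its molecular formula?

C7H7IO

Walk through each heavy atom and fill implicit hydrogens from standard valence (C 4, N 3, O 2, S 2, halogen 1); for lowercase aromatic atoms, an aromatic c carries 1 H when it has two neighbours and 0 H with three, and aromatic n carries 0 H:
  atom 1: C, bond orders sum to 1 (valence 4) → 3 H
  atom 2: O, bond orders sum to 2 (valence 2) → 0 H
  atom 3: aromatic c, 3 neighbours → 0 H
  atom 4: aromatic c, 3 neighbours → 0 H
  atom 5: I (halogen, monovalent) → 0 H
  atom 6: aromatic c, 2 neighbours → 1 H
  atom 7: aromatic c, 2 neighbours → 1 H
  atom 8: aromatic c, 2 neighbours → 1 H
  atom 9: aromatic c, 2 neighbours → 1 H
Totals → C:7, H:7, I:1, O:1.
In Hill order: C7H7IO.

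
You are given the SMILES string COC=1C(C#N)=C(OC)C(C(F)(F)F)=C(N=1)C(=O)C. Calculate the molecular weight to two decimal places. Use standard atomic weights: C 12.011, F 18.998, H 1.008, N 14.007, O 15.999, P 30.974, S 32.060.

274.20 g/mol

First, the molecular formula is C11H9F3N2O3 (counting implicit H from valence).
  C: 11 × 12.011 = 132.121
  F: 3 × 18.998 = 56.994
  H: 9 × 1.008 = 9.072
  N: 2 × 14.007 = 28.014
  O: 3 × 15.999 = 47.997
Sum: 11×12.011 + 3×18.998 + 9×1.008 + 2×14.007 + 3×15.999 = 274.198 → 274.20 g/mol.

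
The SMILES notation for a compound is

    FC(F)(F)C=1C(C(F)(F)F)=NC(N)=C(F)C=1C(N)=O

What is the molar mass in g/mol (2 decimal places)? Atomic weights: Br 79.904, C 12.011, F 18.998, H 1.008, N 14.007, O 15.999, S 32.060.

First, the molecular formula is C8H4F7N3O (counting implicit H from valence).
  C: 8 × 12.011 = 96.088
  F: 7 × 18.998 = 132.986
  H: 4 × 1.008 = 4.032
  N: 3 × 14.007 = 42.021
  O: 1 × 15.999 = 15.999
Sum: 8×12.011 + 7×18.998 + 4×1.008 + 3×14.007 + 1×15.999 = 291.126 → 291.13 g/mol.

291.13 g/mol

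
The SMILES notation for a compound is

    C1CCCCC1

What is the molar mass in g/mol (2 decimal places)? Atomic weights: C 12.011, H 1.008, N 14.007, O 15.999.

First, the molecular formula is C6H12 (counting implicit H from valence).
  C: 6 × 12.011 = 72.066
  H: 12 × 1.008 = 12.096
Sum: 6×12.011 + 12×1.008 = 84.162 → 84.16 g/mol.

84.16 g/mol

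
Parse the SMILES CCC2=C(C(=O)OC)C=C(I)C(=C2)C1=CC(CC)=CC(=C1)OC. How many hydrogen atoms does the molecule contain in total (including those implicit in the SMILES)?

Walk through each heavy atom and fill implicit hydrogens from standard valence (C 4, N 3, O 2, S 2, halogen 1):
  atom 1: C, bond orders sum to 1 (valence 4) → 3 H
  atom 2: C, bond orders sum to 2 (valence 4) → 2 H
  atom 3: C, bond orders sum to 4 (valence 4) → 0 H
  atom 4: C, bond orders sum to 4 (valence 4) → 0 H
  atom 5: C, bond orders sum to 4 (valence 4) → 0 H
  atom 6: O, bond orders sum to 2 (valence 2) → 0 H
  atom 7: O, bond orders sum to 2 (valence 2) → 0 H
  atom 8: C, bond orders sum to 1 (valence 4) → 3 H
  atom 9: C, bond orders sum to 3 (valence 4) → 1 H
  atom 10: C, bond orders sum to 4 (valence 4) → 0 H
  atom 11: I (halogen, monovalent) → 0 H
  atom 12: C, bond orders sum to 4 (valence 4) → 0 H
  atom 13: C, bond orders sum to 3 (valence 4) → 1 H
  atom 14: C, bond orders sum to 4 (valence 4) → 0 H
  atom 15: C, bond orders sum to 3 (valence 4) → 1 H
  atom 16: C, bond orders sum to 4 (valence 4) → 0 H
  atom 17: C, bond orders sum to 2 (valence 4) → 2 H
  atom 18: C, bond orders sum to 1 (valence 4) → 3 H
  atom 19: C, bond orders sum to 3 (valence 4) → 1 H
  atom 20: C, bond orders sum to 4 (valence 4) → 0 H
  atom 21: C, bond orders sum to 3 (valence 4) → 1 H
  atom 22: O, bond orders sum to 2 (valence 2) → 0 H
  atom 23: C, bond orders sum to 1 (valence 4) → 3 H
Total hydrogens: 21.

21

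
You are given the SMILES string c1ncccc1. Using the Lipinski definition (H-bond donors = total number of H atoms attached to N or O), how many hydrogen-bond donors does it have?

0

Donors: find every N or O and count the H atoms it carries.
  atom 2 (N): bond orders sum to 3 → 0 H
Lipinski HBD = 0.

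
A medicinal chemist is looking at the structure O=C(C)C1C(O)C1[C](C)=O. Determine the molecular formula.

Walk through each heavy atom and fill implicit hydrogens from standard valence (C 4, N 3, O 2, S 2, halogen 1):
  atom 1: O, bond orders sum to 2 (valence 2) → 0 H
  atom 2: C, bond orders sum to 4 (valence 4) → 0 H
  atom 3: C, bond orders sum to 1 (valence 4) → 3 H
  atom 4: C, bond orders sum to 3 (valence 4) → 1 H
  atom 5: C, bond orders sum to 3 (valence 4) → 1 H
  atom 6: O, bond orders sum to 1 (valence 2) → 1 H
  atom 7: C, bond orders sum to 3 (valence 4) → 1 H
  atom 8: C with explicit H count 0
  atom 9: C, bond orders sum to 1 (valence 4) → 3 H
  atom 10: O, bond orders sum to 2 (valence 2) → 0 H
Totals → C:7, H:10, O:3.
In Hill order: C7H10O3.

C7H10O3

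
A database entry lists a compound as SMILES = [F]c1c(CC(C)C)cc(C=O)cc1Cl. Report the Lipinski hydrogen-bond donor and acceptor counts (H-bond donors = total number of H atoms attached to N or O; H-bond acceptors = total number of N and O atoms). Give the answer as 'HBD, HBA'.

Donors: find every N or O and count the H atoms it carries.
  atom 11 (O): bond orders sum to 2 → 0 H
Lipinski HBD = 0.
Acceptors: N atoms = 0, O atoms = 1 → HBA = 1.

0, 1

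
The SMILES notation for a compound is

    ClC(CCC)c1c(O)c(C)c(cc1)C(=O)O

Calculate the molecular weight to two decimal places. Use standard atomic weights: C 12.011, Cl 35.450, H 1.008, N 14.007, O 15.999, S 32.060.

First, the molecular formula is C12H15ClO3 (counting implicit H from valence).
  C: 12 × 12.011 = 144.132
  Cl: 1 × 35.450 = 35.450
  H: 15 × 1.008 = 15.120
  O: 3 × 15.999 = 47.997
Sum: 12×12.011 + 1×35.450 + 15×1.008 + 3×15.999 = 242.699 → 242.70 g/mol.

242.70 g/mol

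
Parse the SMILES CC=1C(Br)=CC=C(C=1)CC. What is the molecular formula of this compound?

Walk through each heavy atom and fill implicit hydrogens from standard valence (C 4, N 3, O 2, S 2, halogen 1):
  atom 1: C, bond orders sum to 1 (valence 4) → 3 H
  atom 2: C, bond orders sum to 4 (valence 4) → 0 H
  atom 3: C, bond orders sum to 4 (valence 4) → 0 H
  atom 4: Br (halogen, monovalent) → 0 H
  atom 5: C, bond orders sum to 3 (valence 4) → 1 H
  atom 6: C, bond orders sum to 3 (valence 4) → 1 H
  atom 7: C, bond orders sum to 4 (valence 4) → 0 H
  atom 8: C, bond orders sum to 3 (valence 4) → 1 H
  atom 9: C, bond orders sum to 2 (valence 4) → 2 H
  atom 10: C, bond orders sum to 1 (valence 4) → 3 H
Totals → C:9, H:11, Br:1.

C9H11Br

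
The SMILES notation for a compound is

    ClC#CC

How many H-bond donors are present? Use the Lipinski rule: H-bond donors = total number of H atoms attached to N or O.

0

Donors: find every N or O and count the H atoms it carries.
  (no N or O atoms present)
Lipinski HBD = 0.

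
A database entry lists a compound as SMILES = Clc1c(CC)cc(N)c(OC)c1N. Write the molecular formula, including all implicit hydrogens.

C9H13ClN2O

Walk through each heavy atom and fill implicit hydrogens from standard valence (C 4, N 3, O 2, S 2, halogen 1); for lowercase aromatic atoms, an aromatic c carries 1 H when it has two neighbours and 0 H with three, and aromatic n carries 0 H:
  atom 1: Cl (halogen, monovalent) → 0 H
  atom 2: aromatic c, 3 neighbours → 0 H
  atom 3: aromatic c, 3 neighbours → 0 H
  atom 4: C, bond orders sum to 2 (valence 4) → 2 H
  atom 5: C, bond orders sum to 1 (valence 4) → 3 H
  atom 6: aromatic c, 2 neighbours → 1 H
  atom 7: aromatic c, 3 neighbours → 0 H
  atom 8: N, bond orders sum to 1 (valence 3) → 2 H
  atom 9: aromatic c, 3 neighbours → 0 H
  atom 10: O, bond orders sum to 2 (valence 2) → 0 H
  atom 11: C, bond orders sum to 1 (valence 4) → 3 H
  atom 12: aromatic c, 3 neighbours → 0 H
  atom 13: N, bond orders sum to 1 (valence 3) → 2 H
Totals → C:9, H:13, Cl:1, N:2, O:1.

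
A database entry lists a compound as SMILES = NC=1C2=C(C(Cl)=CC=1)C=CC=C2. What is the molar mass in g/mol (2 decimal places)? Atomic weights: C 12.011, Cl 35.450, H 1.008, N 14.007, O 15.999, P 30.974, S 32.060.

First, the molecular formula is C10H8ClN (counting implicit H from valence).
  C: 10 × 12.011 = 120.110
  Cl: 1 × 35.450 = 35.450
  H: 8 × 1.008 = 8.064
  N: 1 × 14.007 = 14.007
Sum: 10×12.011 + 1×35.450 + 8×1.008 + 1×14.007 = 177.631 → 177.63 g/mol.

177.63 g/mol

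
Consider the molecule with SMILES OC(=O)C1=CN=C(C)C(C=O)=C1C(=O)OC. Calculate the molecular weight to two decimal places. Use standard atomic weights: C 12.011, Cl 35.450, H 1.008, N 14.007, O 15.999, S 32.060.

First, the molecular formula is C10H9NO5 (counting implicit H from valence).
  C: 10 × 12.011 = 120.110
  H: 9 × 1.008 = 9.072
  N: 1 × 14.007 = 14.007
  O: 5 × 15.999 = 79.995
Sum: 10×12.011 + 9×1.008 + 1×14.007 + 5×15.999 = 223.184 → 223.18 g/mol.

223.18 g/mol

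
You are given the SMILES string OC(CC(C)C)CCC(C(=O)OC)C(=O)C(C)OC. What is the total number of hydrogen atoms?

Walk through each heavy atom and fill implicit hydrogens from standard valence (C 4, N 3, O 2, S 2, halogen 1):
  atom 1: O, bond orders sum to 1 (valence 2) → 1 H
  atom 2: C, bond orders sum to 3 (valence 4) → 1 H
  atom 3: C, bond orders sum to 2 (valence 4) → 2 H
  atom 4: C, bond orders sum to 3 (valence 4) → 1 H
  atom 5: C, bond orders sum to 1 (valence 4) → 3 H
  atom 6: C, bond orders sum to 1 (valence 4) → 3 H
  atom 7: C, bond orders sum to 2 (valence 4) → 2 H
  atom 8: C, bond orders sum to 2 (valence 4) → 2 H
  atom 9: C, bond orders sum to 3 (valence 4) → 1 H
  atom 10: C, bond orders sum to 4 (valence 4) → 0 H
  atom 11: O, bond orders sum to 2 (valence 2) → 0 H
  atom 12: O, bond orders sum to 2 (valence 2) → 0 H
  atom 13: C, bond orders sum to 1 (valence 4) → 3 H
  atom 14: C, bond orders sum to 4 (valence 4) → 0 H
  atom 15: O, bond orders sum to 2 (valence 2) → 0 H
  atom 16: C, bond orders sum to 3 (valence 4) → 1 H
  atom 17: C, bond orders sum to 1 (valence 4) → 3 H
  atom 18: O, bond orders sum to 2 (valence 2) → 0 H
  atom 19: C, bond orders sum to 1 (valence 4) → 3 H
Total hydrogens: 26.

26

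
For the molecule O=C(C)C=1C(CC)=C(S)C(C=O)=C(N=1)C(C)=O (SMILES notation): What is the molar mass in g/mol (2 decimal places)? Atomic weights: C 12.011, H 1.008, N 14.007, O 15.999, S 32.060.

251.30 g/mol

First, the molecular formula is C12H13NO3S (counting implicit H from valence).
  C: 12 × 12.011 = 144.132
  H: 13 × 1.008 = 13.104
  N: 1 × 14.007 = 14.007
  O: 3 × 15.999 = 47.997
  S: 1 × 32.060 = 32.060
Sum: 12×12.011 + 13×1.008 + 1×14.007 + 3×15.999 + 1×32.060 = 251.300 → 251.30 g/mol.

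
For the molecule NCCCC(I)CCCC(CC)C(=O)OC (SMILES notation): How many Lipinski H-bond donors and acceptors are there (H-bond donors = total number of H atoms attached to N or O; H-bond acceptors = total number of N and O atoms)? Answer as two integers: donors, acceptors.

2, 3

Donors: find every N or O and count the H atoms it carries.
  atom 1 (N): bond orders sum to 1 → 2 H
  atom 14 (O): bond orders sum to 2 → 0 H
  atom 15 (O): bond orders sum to 2 → 0 H
Lipinski HBD = 2.
Acceptors: N atoms = 1, O atoms = 2 → HBA = 3.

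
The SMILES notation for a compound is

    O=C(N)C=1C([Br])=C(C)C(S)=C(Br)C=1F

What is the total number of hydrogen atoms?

6

Walk through each heavy atom and fill implicit hydrogens from standard valence (C 4, N 3, O 2, S 2, halogen 1):
  atom 1: O, bond orders sum to 2 (valence 2) → 0 H
  atom 2: C, bond orders sum to 4 (valence 4) → 0 H
  atom 3: N, bond orders sum to 1 (valence 3) → 2 H
  atom 4: C, bond orders sum to 4 (valence 4) → 0 H
  atom 5: C, bond orders sum to 4 (valence 4) → 0 H
  atom 6: Br with explicit H count 0
  atom 7: C, bond orders sum to 4 (valence 4) → 0 H
  atom 8: C, bond orders sum to 1 (valence 4) → 3 H
  atom 9: C, bond orders sum to 4 (valence 4) → 0 H
  atom 10: S, bond orders sum to 1 (valence 2) → 1 H
  atom 11: C, bond orders sum to 4 (valence 4) → 0 H
  atom 12: Br (halogen, monovalent) → 0 H
  atom 13: C, bond orders sum to 4 (valence 4) → 0 H
  atom 14: F (halogen, monovalent) → 0 H
Total hydrogens: 6.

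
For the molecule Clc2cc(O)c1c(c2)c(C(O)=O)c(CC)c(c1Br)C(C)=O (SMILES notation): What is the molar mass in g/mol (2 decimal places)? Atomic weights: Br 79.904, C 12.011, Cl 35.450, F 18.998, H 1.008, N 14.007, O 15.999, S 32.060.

371.61 g/mol

First, the molecular formula is C15H12BrClO4 (counting implicit H from valence).
  Br: 1 × 79.904 = 79.904
  C: 15 × 12.011 = 180.165
  Cl: 1 × 35.450 = 35.450
  H: 12 × 1.008 = 12.096
  O: 4 × 15.999 = 63.996
Sum: 1×79.904 + 15×12.011 + 1×35.450 + 12×1.008 + 4×15.999 = 371.611 → 371.61 g/mol.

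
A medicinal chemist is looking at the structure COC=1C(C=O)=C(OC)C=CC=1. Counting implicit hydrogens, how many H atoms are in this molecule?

10

Walk through each heavy atom and fill implicit hydrogens from standard valence (C 4, N 3, O 2, S 2, halogen 1):
  atom 1: C, bond orders sum to 1 (valence 4) → 3 H
  atom 2: O, bond orders sum to 2 (valence 2) → 0 H
  atom 3: C, bond orders sum to 4 (valence 4) → 0 H
  atom 4: C, bond orders sum to 4 (valence 4) → 0 H
  atom 5: C, bond orders sum to 3 (valence 4) → 1 H
  atom 6: O, bond orders sum to 2 (valence 2) → 0 H
  atom 7: C, bond orders sum to 4 (valence 4) → 0 H
  atom 8: O, bond orders sum to 2 (valence 2) → 0 H
  atom 9: C, bond orders sum to 1 (valence 4) → 3 H
  atom 10: C, bond orders sum to 3 (valence 4) → 1 H
  atom 11: C, bond orders sum to 3 (valence 4) → 1 H
  atom 12: C, bond orders sum to 3 (valence 4) → 1 H
Total hydrogens: 10.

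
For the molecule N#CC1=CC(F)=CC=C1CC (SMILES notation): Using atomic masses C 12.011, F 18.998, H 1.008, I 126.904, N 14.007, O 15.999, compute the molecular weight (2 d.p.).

First, the molecular formula is C9H8FN (counting implicit H from valence).
  C: 9 × 12.011 = 108.099
  F: 1 × 18.998 = 18.998
  H: 8 × 1.008 = 8.064
  N: 1 × 14.007 = 14.007
Sum: 9×12.011 + 1×18.998 + 8×1.008 + 1×14.007 = 149.168 → 149.17 g/mol.

149.17 g/mol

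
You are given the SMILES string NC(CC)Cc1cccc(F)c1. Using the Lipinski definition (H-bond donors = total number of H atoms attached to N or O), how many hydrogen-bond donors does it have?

Donors: find every N or O and count the H atoms it carries.
  atom 1 (N): bond orders sum to 1 → 2 H
Lipinski HBD = 2.

2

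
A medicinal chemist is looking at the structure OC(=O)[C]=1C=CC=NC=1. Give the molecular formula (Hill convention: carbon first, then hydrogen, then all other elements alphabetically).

C6H5NO2

Walk through each heavy atom and fill implicit hydrogens from standard valence (C 4, N 3, O 2, S 2, halogen 1):
  atom 1: O, bond orders sum to 1 (valence 2) → 1 H
  atom 2: C, bond orders sum to 4 (valence 4) → 0 H
  atom 3: O, bond orders sum to 2 (valence 2) → 0 H
  atom 4: C with explicit H count 0
  atom 5: C, bond orders sum to 3 (valence 4) → 1 H
  atom 6: C, bond orders sum to 3 (valence 4) → 1 H
  atom 7: C, bond orders sum to 3 (valence 4) → 1 H
  atom 8: N, bond orders sum to 3 (valence 3) → 0 H
  atom 9: C, bond orders sum to 3 (valence 4) → 1 H
Totals → C:6, H:5, N:1, O:2.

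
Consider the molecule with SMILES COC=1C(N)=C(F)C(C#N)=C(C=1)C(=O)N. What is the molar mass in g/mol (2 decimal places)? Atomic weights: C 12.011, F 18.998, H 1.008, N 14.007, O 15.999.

First, the molecular formula is C9H8FN3O2 (counting implicit H from valence).
  C: 9 × 12.011 = 108.099
  F: 1 × 18.998 = 18.998
  H: 8 × 1.008 = 8.064
  N: 3 × 14.007 = 42.021
  O: 2 × 15.999 = 31.998
Sum: 9×12.011 + 1×18.998 + 8×1.008 + 3×14.007 + 2×15.999 = 209.180 → 209.18 g/mol.

209.18 g/mol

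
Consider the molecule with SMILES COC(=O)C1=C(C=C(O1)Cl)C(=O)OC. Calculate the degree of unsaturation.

Degree of unsaturation = (number of rings) + (number of π bonds).
Ring closures in the SMILES: 1.
π bonds: 4 double bonds (each 1 DoU) → 4 DoU from unsaturation.
Total DoU = 1 + 4 = 5.

5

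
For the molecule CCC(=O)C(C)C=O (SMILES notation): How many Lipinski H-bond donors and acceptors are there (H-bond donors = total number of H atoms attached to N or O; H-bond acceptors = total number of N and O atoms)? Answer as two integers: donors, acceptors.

0, 2

Donors: find every N or O and count the H atoms it carries.
  atom 4 (O): bond orders sum to 2 → 0 H
  atom 8 (O): bond orders sum to 2 → 0 H
Lipinski HBD = 0.
Acceptors: N atoms = 0, O atoms = 2 → HBA = 2.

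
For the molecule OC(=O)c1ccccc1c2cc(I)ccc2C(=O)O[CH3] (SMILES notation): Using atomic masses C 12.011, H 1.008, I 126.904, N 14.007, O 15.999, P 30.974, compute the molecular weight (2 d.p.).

First, the molecular formula is C15H11IO4 (counting implicit H from valence).
  C: 15 × 12.011 = 180.165
  H: 11 × 1.008 = 11.088
  I: 1 × 126.904 = 126.904
  O: 4 × 15.999 = 63.996
Sum: 15×12.011 + 11×1.008 + 1×126.904 + 4×15.999 = 382.153 → 382.15 g/mol.

382.15 g/mol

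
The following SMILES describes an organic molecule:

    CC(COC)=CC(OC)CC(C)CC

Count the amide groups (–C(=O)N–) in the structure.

Scan the SMILES for the amide motif — none present.
Groups that are present: 1 alkene, 2 ether.

0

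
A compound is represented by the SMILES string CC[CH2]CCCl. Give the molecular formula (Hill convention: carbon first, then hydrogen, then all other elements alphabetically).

C5H11Cl

Walk through each heavy atom and fill implicit hydrogens from standard valence (C 4, N 3, O 2, S 2, halogen 1):
  atom 1: C, bond orders sum to 1 (valence 4) → 3 H
  atom 2: C, bond orders sum to 2 (valence 4) → 2 H
  atom 3: C with explicit H count 2
  atom 4: C, bond orders sum to 2 (valence 4) → 2 H
  atom 5: C, bond orders sum to 2 (valence 4) → 2 H
  atom 6: Cl (halogen, monovalent) → 0 H
Totals → C:5, H:11, Cl:1.
In Hill order: C5H11Cl.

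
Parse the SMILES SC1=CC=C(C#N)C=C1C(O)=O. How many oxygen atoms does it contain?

Scan the SMILES for O atoms (remember two-letter symbols like Cl and Br are single atoms).
Oxygen count: 2.

2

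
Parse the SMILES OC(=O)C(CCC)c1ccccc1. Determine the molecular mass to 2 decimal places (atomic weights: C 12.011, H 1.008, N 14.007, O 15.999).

First, the molecular formula is C11H14O2 (counting implicit H from valence).
  C: 11 × 12.011 = 132.121
  H: 14 × 1.008 = 14.112
  O: 2 × 15.999 = 31.998
Sum: 11×12.011 + 14×1.008 + 2×15.999 = 178.231 → 178.23 g/mol.

178.23 g/mol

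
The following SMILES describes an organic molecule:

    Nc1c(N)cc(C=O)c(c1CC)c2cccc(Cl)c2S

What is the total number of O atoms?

Scan the SMILES for O atoms (remember two-letter symbols like Cl and Br are single atoms).
Oxygen count: 1.

1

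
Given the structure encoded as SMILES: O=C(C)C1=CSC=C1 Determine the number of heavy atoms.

Every atom symbol written in the SMILES (organic subset) is one heavy atom; implicit H are not written.
Heavy atoms by element → C:6, O:1, S:1.
Total: 8.

8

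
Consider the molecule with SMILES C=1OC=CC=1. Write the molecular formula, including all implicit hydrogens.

C4H4O

Walk through each heavy atom and fill implicit hydrogens from standard valence (C 4, N 3, O 2, S 2, halogen 1):
  atom 1: C, bond orders sum to 3 (valence 4) → 1 H
  atom 2: O, bond orders sum to 2 (valence 2) → 0 H
  atom 3: C, bond orders sum to 3 (valence 4) → 1 H
  atom 4: C, bond orders sum to 3 (valence 4) → 1 H
  atom 5: C, bond orders sum to 3 (valence 4) → 1 H
Totals → C:4, H:4, O:1.
In Hill order: C4H4O.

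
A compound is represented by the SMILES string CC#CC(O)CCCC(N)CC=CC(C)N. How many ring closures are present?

0

In SMILES, each pair of matching ring-closure digits denotes one ring-closing bond; the number of such bonds equals the number of independent rings.
Ring-closure bonds here: 0.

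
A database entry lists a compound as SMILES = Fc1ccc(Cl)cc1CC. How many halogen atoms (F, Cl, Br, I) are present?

2

Halogen atoms appear at heavy-atom positions 1, 6 (1×Cl, 1×F).
Halogen count: 2.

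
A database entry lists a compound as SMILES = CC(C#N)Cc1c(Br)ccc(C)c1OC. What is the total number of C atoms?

Count every carbon token in the SMILES (each C, including those in ring-closure positions and inside branches).
Carbon count: 12.

12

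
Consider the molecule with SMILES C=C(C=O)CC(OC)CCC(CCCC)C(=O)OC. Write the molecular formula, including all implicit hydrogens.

Walk through each heavy atom and fill implicit hydrogens from standard valence (C 4, N 3, O 2, S 2, halogen 1):
  atom 1: C, bond orders sum to 2 (valence 4) → 2 H
  atom 2: C, bond orders sum to 4 (valence 4) → 0 H
  atom 3: C, bond orders sum to 3 (valence 4) → 1 H
  atom 4: O, bond orders sum to 2 (valence 2) → 0 H
  atom 5: C, bond orders sum to 2 (valence 4) → 2 H
  atom 6: C, bond orders sum to 3 (valence 4) → 1 H
  atom 7: O, bond orders sum to 2 (valence 2) → 0 H
  atom 8: C, bond orders sum to 1 (valence 4) → 3 H
  atom 9: C, bond orders sum to 2 (valence 4) → 2 H
  atom 10: C, bond orders sum to 2 (valence 4) → 2 H
  atom 11: C, bond orders sum to 3 (valence 4) → 1 H
  atom 12: C, bond orders sum to 2 (valence 4) → 2 H
  atom 13: C, bond orders sum to 2 (valence 4) → 2 H
  atom 14: C, bond orders sum to 2 (valence 4) → 2 H
  atom 15: C, bond orders sum to 1 (valence 4) → 3 H
  atom 16: C, bond orders sum to 4 (valence 4) → 0 H
  atom 17: O, bond orders sum to 2 (valence 2) → 0 H
  atom 18: O, bond orders sum to 2 (valence 2) → 0 H
  atom 19: C, bond orders sum to 1 (valence 4) → 3 H
Totals → C:15, H:26, O:4.

C15H26O4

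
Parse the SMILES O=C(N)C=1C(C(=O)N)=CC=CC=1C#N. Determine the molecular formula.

C9H7N3O2

Walk through each heavy atom and fill implicit hydrogens from standard valence (C 4, N 3, O 2, S 2, halogen 1):
  atom 1: O, bond orders sum to 2 (valence 2) → 0 H
  atom 2: C, bond orders sum to 4 (valence 4) → 0 H
  atom 3: N, bond orders sum to 1 (valence 3) → 2 H
  atom 4: C, bond orders sum to 4 (valence 4) → 0 H
  atom 5: C, bond orders sum to 4 (valence 4) → 0 H
  atom 6: C, bond orders sum to 4 (valence 4) → 0 H
  atom 7: O, bond orders sum to 2 (valence 2) → 0 H
  atom 8: N, bond orders sum to 1 (valence 3) → 2 H
  atom 9: C, bond orders sum to 3 (valence 4) → 1 H
  atom 10: C, bond orders sum to 3 (valence 4) → 1 H
  atom 11: C, bond orders sum to 3 (valence 4) → 1 H
  atom 12: C, bond orders sum to 4 (valence 4) → 0 H
  atom 13: C, bond orders sum to 4 (valence 4) → 0 H
  atom 14: N, bond orders sum to 3 (valence 3) → 0 H
Totals → C:9, H:7, N:3, O:2.
In Hill order: C9H7N3O2.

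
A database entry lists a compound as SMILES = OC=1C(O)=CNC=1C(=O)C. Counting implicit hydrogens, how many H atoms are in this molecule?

Walk through each heavy atom and fill implicit hydrogens from standard valence (C 4, N 3, O 2, S 2, halogen 1):
  atom 1: O, bond orders sum to 1 (valence 2) → 1 H
  atom 2: C, bond orders sum to 4 (valence 4) → 0 H
  atom 3: C, bond orders sum to 4 (valence 4) → 0 H
  atom 4: O, bond orders sum to 1 (valence 2) → 1 H
  atom 5: C, bond orders sum to 3 (valence 4) → 1 H
  atom 6: N, bond orders sum to 2 (valence 3) → 1 H
  atom 7: C, bond orders sum to 4 (valence 4) → 0 H
  atom 8: C, bond orders sum to 4 (valence 4) → 0 H
  atom 9: O, bond orders sum to 2 (valence 2) → 0 H
  atom 10: C, bond orders sum to 1 (valence 4) → 3 H
Total hydrogens: 7.

7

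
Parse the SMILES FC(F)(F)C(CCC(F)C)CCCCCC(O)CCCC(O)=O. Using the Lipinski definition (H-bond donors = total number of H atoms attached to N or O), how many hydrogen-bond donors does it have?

2

Donors: find every N or O and count the H atoms it carries.
  atom 17 (O): bond orders sum to 1 → 1 H
  atom 22 (O): bond orders sum to 1 → 1 H
  atom 23 (O): bond orders sum to 2 → 0 H
Lipinski HBD = 2.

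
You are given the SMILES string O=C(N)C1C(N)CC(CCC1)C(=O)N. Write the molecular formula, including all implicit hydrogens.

C9H17N3O2

Walk through each heavy atom and fill implicit hydrogens from standard valence (C 4, N 3, O 2, S 2, halogen 1):
  atom 1: O, bond orders sum to 2 (valence 2) → 0 H
  atom 2: C, bond orders sum to 4 (valence 4) → 0 H
  atom 3: N, bond orders sum to 1 (valence 3) → 2 H
  atom 4: C, bond orders sum to 3 (valence 4) → 1 H
  atom 5: C, bond orders sum to 3 (valence 4) → 1 H
  atom 6: N, bond orders sum to 1 (valence 3) → 2 H
  atom 7: C, bond orders sum to 2 (valence 4) → 2 H
  atom 8: C, bond orders sum to 3 (valence 4) → 1 H
  atom 9: C, bond orders sum to 2 (valence 4) → 2 H
  atom 10: C, bond orders sum to 2 (valence 4) → 2 H
  atom 11: C, bond orders sum to 2 (valence 4) → 2 H
  atom 12: C, bond orders sum to 4 (valence 4) → 0 H
  atom 13: O, bond orders sum to 2 (valence 2) → 0 H
  atom 14: N, bond orders sum to 1 (valence 3) → 2 H
Totals → C:9, H:17, N:3, O:2.
In Hill order: C9H17N3O2.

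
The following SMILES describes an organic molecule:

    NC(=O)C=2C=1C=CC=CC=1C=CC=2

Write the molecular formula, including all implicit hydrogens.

C11H9NO

Walk through each heavy atom and fill implicit hydrogens from standard valence (C 4, N 3, O 2, S 2, halogen 1):
  atom 1: N, bond orders sum to 1 (valence 3) → 2 H
  atom 2: C, bond orders sum to 4 (valence 4) → 0 H
  atom 3: O, bond orders sum to 2 (valence 2) → 0 H
  atom 4: C, bond orders sum to 4 (valence 4) → 0 H
  atom 5: C, bond orders sum to 4 (valence 4) → 0 H
  atom 6: C, bond orders sum to 3 (valence 4) → 1 H
  atom 7: C, bond orders sum to 3 (valence 4) → 1 H
  atom 8: C, bond orders sum to 3 (valence 4) → 1 H
  atom 9: C, bond orders sum to 3 (valence 4) → 1 H
  atom 10: C, bond orders sum to 4 (valence 4) → 0 H
  atom 11: C, bond orders sum to 3 (valence 4) → 1 H
  atom 12: C, bond orders sum to 3 (valence 4) → 1 H
  atom 13: C, bond orders sum to 3 (valence 4) → 1 H
Totals → C:11, H:9, N:1, O:1.
In Hill order: C11H9NO.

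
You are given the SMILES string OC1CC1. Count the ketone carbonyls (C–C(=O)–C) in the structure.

Scan the SMILES for the ketone motif — none present.
Groups that are present: 1 hydroxyl.

0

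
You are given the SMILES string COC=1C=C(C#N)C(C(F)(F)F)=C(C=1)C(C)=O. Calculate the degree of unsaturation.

7

Degree of unsaturation = (number of rings) + (number of π bonds).
Ring closures in the SMILES: 1.
π bonds: 4 double bonds (each 1 DoU), 1 triple bond (each 2 DoU) → 6 DoU from unsaturation.
Total DoU = 1 + 6 = 7.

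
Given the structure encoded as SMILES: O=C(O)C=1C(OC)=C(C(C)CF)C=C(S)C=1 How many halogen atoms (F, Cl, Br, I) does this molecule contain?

Halogen atoms appear at heavy-atom position 12 (1×F).
Other groups present: 1 carboxylic acid, 1 ether, 1 thiol.
Halogen count: 1.

1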